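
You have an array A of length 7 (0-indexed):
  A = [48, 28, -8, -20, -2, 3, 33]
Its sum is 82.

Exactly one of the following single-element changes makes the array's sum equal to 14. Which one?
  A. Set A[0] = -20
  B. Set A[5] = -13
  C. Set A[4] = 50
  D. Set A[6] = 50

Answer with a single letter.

Answer: A

Derivation:
Option A: A[0] 48->-20, delta=-68, new_sum=82+(-68)=14 <-- matches target
Option B: A[5] 3->-13, delta=-16, new_sum=82+(-16)=66
Option C: A[4] -2->50, delta=52, new_sum=82+(52)=134
Option D: A[6] 33->50, delta=17, new_sum=82+(17)=99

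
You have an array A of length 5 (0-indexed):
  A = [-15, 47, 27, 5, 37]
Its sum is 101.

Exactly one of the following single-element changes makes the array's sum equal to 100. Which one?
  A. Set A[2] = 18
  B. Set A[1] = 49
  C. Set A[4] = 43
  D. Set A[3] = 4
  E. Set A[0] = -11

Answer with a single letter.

Answer: D

Derivation:
Option A: A[2] 27->18, delta=-9, new_sum=101+(-9)=92
Option B: A[1] 47->49, delta=2, new_sum=101+(2)=103
Option C: A[4] 37->43, delta=6, new_sum=101+(6)=107
Option D: A[3] 5->4, delta=-1, new_sum=101+(-1)=100 <-- matches target
Option E: A[0] -15->-11, delta=4, new_sum=101+(4)=105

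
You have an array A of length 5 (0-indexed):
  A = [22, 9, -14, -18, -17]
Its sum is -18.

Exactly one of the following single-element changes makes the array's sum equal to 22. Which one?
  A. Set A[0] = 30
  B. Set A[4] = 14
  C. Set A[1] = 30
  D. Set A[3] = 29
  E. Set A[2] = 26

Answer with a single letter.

Option A: A[0] 22->30, delta=8, new_sum=-18+(8)=-10
Option B: A[4] -17->14, delta=31, new_sum=-18+(31)=13
Option C: A[1] 9->30, delta=21, new_sum=-18+(21)=3
Option D: A[3] -18->29, delta=47, new_sum=-18+(47)=29
Option E: A[2] -14->26, delta=40, new_sum=-18+(40)=22 <-- matches target

Answer: E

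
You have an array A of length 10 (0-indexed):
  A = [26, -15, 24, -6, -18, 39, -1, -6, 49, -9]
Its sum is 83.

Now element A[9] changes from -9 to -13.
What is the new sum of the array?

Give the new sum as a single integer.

Answer: 79

Derivation:
Old value at index 9: -9
New value at index 9: -13
Delta = -13 - -9 = -4
New sum = old_sum + delta = 83 + (-4) = 79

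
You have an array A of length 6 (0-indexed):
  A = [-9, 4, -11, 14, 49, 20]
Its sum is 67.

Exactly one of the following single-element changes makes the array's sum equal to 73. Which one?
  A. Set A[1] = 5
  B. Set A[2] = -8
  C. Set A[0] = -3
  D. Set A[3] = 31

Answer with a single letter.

Option A: A[1] 4->5, delta=1, new_sum=67+(1)=68
Option B: A[2] -11->-8, delta=3, new_sum=67+(3)=70
Option C: A[0] -9->-3, delta=6, new_sum=67+(6)=73 <-- matches target
Option D: A[3] 14->31, delta=17, new_sum=67+(17)=84

Answer: C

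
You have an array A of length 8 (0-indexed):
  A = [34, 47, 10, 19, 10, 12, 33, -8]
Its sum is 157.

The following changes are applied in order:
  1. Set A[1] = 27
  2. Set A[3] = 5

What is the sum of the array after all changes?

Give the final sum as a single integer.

Initial sum: 157
Change 1: A[1] 47 -> 27, delta = -20, sum = 137
Change 2: A[3] 19 -> 5, delta = -14, sum = 123

Answer: 123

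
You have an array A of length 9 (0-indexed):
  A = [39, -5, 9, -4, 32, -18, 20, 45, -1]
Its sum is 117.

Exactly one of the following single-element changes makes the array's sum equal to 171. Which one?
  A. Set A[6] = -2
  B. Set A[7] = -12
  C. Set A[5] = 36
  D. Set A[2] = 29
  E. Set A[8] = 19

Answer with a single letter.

Option A: A[6] 20->-2, delta=-22, new_sum=117+(-22)=95
Option B: A[7] 45->-12, delta=-57, new_sum=117+(-57)=60
Option C: A[5] -18->36, delta=54, new_sum=117+(54)=171 <-- matches target
Option D: A[2] 9->29, delta=20, new_sum=117+(20)=137
Option E: A[8] -1->19, delta=20, new_sum=117+(20)=137

Answer: C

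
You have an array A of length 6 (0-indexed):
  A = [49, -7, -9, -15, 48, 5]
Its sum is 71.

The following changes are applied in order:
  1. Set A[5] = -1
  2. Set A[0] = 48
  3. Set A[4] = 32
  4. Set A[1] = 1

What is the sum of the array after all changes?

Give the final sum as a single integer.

Initial sum: 71
Change 1: A[5] 5 -> -1, delta = -6, sum = 65
Change 2: A[0] 49 -> 48, delta = -1, sum = 64
Change 3: A[4] 48 -> 32, delta = -16, sum = 48
Change 4: A[1] -7 -> 1, delta = 8, sum = 56

Answer: 56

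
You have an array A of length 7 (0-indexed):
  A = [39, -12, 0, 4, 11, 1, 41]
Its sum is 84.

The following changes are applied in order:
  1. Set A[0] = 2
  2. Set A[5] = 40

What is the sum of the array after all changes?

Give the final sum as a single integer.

Answer: 86

Derivation:
Initial sum: 84
Change 1: A[0] 39 -> 2, delta = -37, sum = 47
Change 2: A[5] 1 -> 40, delta = 39, sum = 86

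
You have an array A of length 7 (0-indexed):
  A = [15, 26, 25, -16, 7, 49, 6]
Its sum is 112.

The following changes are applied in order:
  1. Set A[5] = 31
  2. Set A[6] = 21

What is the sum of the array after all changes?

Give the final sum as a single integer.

Initial sum: 112
Change 1: A[5] 49 -> 31, delta = -18, sum = 94
Change 2: A[6] 6 -> 21, delta = 15, sum = 109

Answer: 109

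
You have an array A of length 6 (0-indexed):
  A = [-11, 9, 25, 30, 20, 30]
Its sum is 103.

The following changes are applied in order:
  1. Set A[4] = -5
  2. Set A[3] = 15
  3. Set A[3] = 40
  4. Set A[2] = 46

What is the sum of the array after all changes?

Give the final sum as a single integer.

Initial sum: 103
Change 1: A[4] 20 -> -5, delta = -25, sum = 78
Change 2: A[3] 30 -> 15, delta = -15, sum = 63
Change 3: A[3] 15 -> 40, delta = 25, sum = 88
Change 4: A[2] 25 -> 46, delta = 21, sum = 109

Answer: 109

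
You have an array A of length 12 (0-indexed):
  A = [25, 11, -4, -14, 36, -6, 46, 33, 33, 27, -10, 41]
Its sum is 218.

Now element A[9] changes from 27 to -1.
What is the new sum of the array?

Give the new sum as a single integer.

Old value at index 9: 27
New value at index 9: -1
Delta = -1 - 27 = -28
New sum = old_sum + delta = 218 + (-28) = 190

Answer: 190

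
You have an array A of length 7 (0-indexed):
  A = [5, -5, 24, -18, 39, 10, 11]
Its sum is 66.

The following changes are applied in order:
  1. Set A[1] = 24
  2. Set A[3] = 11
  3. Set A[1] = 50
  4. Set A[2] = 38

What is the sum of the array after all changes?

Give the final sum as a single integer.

Initial sum: 66
Change 1: A[1] -5 -> 24, delta = 29, sum = 95
Change 2: A[3] -18 -> 11, delta = 29, sum = 124
Change 3: A[1] 24 -> 50, delta = 26, sum = 150
Change 4: A[2] 24 -> 38, delta = 14, sum = 164

Answer: 164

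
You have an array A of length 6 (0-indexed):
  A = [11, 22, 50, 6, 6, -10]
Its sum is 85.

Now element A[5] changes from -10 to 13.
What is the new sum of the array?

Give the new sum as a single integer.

Old value at index 5: -10
New value at index 5: 13
Delta = 13 - -10 = 23
New sum = old_sum + delta = 85 + (23) = 108

Answer: 108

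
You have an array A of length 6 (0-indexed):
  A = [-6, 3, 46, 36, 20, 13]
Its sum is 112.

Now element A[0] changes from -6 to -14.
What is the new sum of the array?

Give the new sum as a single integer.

Answer: 104

Derivation:
Old value at index 0: -6
New value at index 0: -14
Delta = -14 - -6 = -8
New sum = old_sum + delta = 112 + (-8) = 104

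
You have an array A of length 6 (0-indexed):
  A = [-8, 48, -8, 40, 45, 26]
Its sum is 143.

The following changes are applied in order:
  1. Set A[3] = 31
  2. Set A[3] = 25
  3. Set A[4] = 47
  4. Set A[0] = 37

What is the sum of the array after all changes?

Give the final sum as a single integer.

Initial sum: 143
Change 1: A[3] 40 -> 31, delta = -9, sum = 134
Change 2: A[3] 31 -> 25, delta = -6, sum = 128
Change 3: A[4] 45 -> 47, delta = 2, sum = 130
Change 4: A[0] -8 -> 37, delta = 45, sum = 175

Answer: 175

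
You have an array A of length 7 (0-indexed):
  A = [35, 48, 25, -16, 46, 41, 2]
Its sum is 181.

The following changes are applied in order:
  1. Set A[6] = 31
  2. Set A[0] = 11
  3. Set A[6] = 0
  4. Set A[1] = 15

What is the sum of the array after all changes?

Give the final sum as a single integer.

Initial sum: 181
Change 1: A[6] 2 -> 31, delta = 29, sum = 210
Change 2: A[0] 35 -> 11, delta = -24, sum = 186
Change 3: A[6] 31 -> 0, delta = -31, sum = 155
Change 4: A[1] 48 -> 15, delta = -33, sum = 122

Answer: 122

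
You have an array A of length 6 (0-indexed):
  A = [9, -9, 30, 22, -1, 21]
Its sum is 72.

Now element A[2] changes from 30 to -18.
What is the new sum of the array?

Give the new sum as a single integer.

Old value at index 2: 30
New value at index 2: -18
Delta = -18 - 30 = -48
New sum = old_sum + delta = 72 + (-48) = 24

Answer: 24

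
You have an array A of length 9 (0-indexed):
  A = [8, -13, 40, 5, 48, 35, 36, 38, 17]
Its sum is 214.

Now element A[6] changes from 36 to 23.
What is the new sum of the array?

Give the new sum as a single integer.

Old value at index 6: 36
New value at index 6: 23
Delta = 23 - 36 = -13
New sum = old_sum + delta = 214 + (-13) = 201

Answer: 201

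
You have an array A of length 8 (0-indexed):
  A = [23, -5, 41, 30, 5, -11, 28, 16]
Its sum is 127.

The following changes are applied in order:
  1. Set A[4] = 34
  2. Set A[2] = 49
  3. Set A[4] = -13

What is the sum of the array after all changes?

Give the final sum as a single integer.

Initial sum: 127
Change 1: A[4] 5 -> 34, delta = 29, sum = 156
Change 2: A[2] 41 -> 49, delta = 8, sum = 164
Change 3: A[4] 34 -> -13, delta = -47, sum = 117

Answer: 117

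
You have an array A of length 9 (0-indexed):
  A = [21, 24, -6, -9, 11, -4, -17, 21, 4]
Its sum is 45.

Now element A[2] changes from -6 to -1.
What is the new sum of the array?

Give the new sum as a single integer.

Answer: 50

Derivation:
Old value at index 2: -6
New value at index 2: -1
Delta = -1 - -6 = 5
New sum = old_sum + delta = 45 + (5) = 50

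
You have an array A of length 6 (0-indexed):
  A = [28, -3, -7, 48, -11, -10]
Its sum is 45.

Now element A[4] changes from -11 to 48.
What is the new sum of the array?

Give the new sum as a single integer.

Old value at index 4: -11
New value at index 4: 48
Delta = 48 - -11 = 59
New sum = old_sum + delta = 45 + (59) = 104

Answer: 104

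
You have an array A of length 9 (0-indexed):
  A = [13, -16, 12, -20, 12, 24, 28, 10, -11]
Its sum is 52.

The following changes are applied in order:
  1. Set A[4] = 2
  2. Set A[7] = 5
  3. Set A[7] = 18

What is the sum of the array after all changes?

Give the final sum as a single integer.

Initial sum: 52
Change 1: A[4] 12 -> 2, delta = -10, sum = 42
Change 2: A[7] 10 -> 5, delta = -5, sum = 37
Change 3: A[7] 5 -> 18, delta = 13, sum = 50

Answer: 50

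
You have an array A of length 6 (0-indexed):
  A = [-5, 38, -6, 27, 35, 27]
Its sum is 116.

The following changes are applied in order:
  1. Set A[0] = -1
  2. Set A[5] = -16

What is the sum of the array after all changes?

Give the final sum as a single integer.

Answer: 77

Derivation:
Initial sum: 116
Change 1: A[0] -5 -> -1, delta = 4, sum = 120
Change 2: A[5] 27 -> -16, delta = -43, sum = 77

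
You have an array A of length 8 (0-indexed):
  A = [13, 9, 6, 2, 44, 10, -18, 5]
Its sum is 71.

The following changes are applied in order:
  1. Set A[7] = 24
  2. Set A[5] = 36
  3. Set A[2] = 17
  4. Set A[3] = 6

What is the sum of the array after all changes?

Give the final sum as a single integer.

Initial sum: 71
Change 1: A[7] 5 -> 24, delta = 19, sum = 90
Change 2: A[5] 10 -> 36, delta = 26, sum = 116
Change 3: A[2] 6 -> 17, delta = 11, sum = 127
Change 4: A[3] 2 -> 6, delta = 4, sum = 131

Answer: 131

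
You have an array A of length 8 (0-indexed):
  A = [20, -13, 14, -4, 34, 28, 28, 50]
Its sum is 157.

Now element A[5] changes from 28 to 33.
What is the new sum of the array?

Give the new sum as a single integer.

Answer: 162

Derivation:
Old value at index 5: 28
New value at index 5: 33
Delta = 33 - 28 = 5
New sum = old_sum + delta = 157 + (5) = 162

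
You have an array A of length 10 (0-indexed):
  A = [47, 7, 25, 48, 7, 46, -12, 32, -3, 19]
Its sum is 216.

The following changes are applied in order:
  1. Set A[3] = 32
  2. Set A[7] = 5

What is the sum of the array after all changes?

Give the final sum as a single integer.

Initial sum: 216
Change 1: A[3] 48 -> 32, delta = -16, sum = 200
Change 2: A[7] 32 -> 5, delta = -27, sum = 173

Answer: 173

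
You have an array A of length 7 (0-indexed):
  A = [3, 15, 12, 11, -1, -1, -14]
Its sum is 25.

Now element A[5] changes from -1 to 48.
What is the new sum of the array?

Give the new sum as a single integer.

Old value at index 5: -1
New value at index 5: 48
Delta = 48 - -1 = 49
New sum = old_sum + delta = 25 + (49) = 74

Answer: 74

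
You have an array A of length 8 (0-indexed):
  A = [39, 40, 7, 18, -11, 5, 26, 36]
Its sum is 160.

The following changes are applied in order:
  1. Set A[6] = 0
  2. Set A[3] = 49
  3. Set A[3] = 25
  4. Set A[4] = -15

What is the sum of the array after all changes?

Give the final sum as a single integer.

Answer: 137

Derivation:
Initial sum: 160
Change 1: A[6] 26 -> 0, delta = -26, sum = 134
Change 2: A[3] 18 -> 49, delta = 31, sum = 165
Change 3: A[3] 49 -> 25, delta = -24, sum = 141
Change 4: A[4] -11 -> -15, delta = -4, sum = 137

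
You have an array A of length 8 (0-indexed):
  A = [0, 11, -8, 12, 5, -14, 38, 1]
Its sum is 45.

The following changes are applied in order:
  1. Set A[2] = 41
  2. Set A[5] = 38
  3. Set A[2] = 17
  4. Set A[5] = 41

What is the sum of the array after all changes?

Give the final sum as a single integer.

Initial sum: 45
Change 1: A[2] -8 -> 41, delta = 49, sum = 94
Change 2: A[5] -14 -> 38, delta = 52, sum = 146
Change 3: A[2] 41 -> 17, delta = -24, sum = 122
Change 4: A[5] 38 -> 41, delta = 3, sum = 125

Answer: 125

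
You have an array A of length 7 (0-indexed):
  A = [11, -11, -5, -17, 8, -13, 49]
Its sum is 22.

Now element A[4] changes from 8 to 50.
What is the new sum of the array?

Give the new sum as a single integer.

Answer: 64

Derivation:
Old value at index 4: 8
New value at index 4: 50
Delta = 50 - 8 = 42
New sum = old_sum + delta = 22 + (42) = 64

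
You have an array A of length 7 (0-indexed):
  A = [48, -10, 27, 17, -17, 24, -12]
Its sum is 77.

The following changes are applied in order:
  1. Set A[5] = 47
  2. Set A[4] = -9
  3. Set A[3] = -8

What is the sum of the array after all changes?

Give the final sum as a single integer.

Answer: 83

Derivation:
Initial sum: 77
Change 1: A[5] 24 -> 47, delta = 23, sum = 100
Change 2: A[4] -17 -> -9, delta = 8, sum = 108
Change 3: A[3] 17 -> -8, delta = -25, sum = 83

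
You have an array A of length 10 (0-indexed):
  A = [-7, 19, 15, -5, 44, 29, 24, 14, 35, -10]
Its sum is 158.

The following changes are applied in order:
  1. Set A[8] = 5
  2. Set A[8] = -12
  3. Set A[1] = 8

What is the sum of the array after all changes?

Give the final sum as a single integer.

Initial sum: 158
Change 1: A[8] 35 -> 5, delta = -30, sum = 128
Change 2: A[8] 5 -> -12, delta = -17, sum = 111
Change 3: A[1] 19 -> 8, delta = -11, sum = 100

Answer: 100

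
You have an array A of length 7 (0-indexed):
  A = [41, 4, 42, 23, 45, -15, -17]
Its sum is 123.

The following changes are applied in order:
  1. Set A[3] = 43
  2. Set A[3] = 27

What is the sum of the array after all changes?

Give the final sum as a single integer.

Initial sum: 123
Change 1: A[3] 23 -> 43, delta = 20, sum = 143
Change 2: A[3] 43 -> 27, delta = -16, sum = 127

Answer: 127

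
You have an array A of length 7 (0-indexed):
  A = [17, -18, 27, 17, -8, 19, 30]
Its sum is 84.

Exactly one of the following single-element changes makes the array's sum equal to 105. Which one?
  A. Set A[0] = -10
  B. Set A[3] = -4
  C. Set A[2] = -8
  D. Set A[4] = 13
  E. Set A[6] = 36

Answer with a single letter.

Option A: A[0] 17->-10, delta=-27, new_sum=84+(-27)=57
Option B: A[3] 17->-4, delta=-21, new_sum=84+(-21)=63
Option C: A[2] 27->-8, delta=-35, new_sum=84+(-35)=49
Option D: A[4] -8->13, delta=21, new_sum=84+(21)=105 <-- matches target
Option E: A[6] 30->36, delta=6, new_sum=84+(6)=90

Answer: D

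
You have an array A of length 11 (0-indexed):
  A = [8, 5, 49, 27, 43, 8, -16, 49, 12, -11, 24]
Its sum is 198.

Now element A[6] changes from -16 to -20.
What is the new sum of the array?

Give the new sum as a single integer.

Old value at index 6: -16
New value at index 6: -20
Delta = -20 - -16 = -4
New sum = old_sum + delta = 198 + (-4) = 194

Answer: 194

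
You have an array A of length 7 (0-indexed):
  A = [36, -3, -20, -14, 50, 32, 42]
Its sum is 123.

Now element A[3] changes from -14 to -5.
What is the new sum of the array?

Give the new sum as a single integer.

Old value at index 3: -14
New value at index 3: -5
Delta = -5 - -14 = 9
New sum = old_sum + delta = 123 + (9) = 132

Answer: 132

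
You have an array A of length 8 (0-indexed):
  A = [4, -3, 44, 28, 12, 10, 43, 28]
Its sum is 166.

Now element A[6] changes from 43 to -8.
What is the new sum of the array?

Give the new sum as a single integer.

Old value at index 6: 43
New value at index 6: -8
Delta = -8 - 43 = -51
New sum = old_sum + delta = 166 + (-51) = 115

Answer: 115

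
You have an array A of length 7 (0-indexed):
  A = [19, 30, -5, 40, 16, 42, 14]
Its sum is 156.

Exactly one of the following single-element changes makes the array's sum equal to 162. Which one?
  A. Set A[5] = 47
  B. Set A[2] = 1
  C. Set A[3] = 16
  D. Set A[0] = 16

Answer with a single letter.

Option A: A[5] 42->47, delta=5, new_sum=156+(5)=161
Option B: A[2] -5->1, delta=6, new_sum=156+(6)=162 <-- matches target
Option C: A[3] 40->16, delta=-24, new_sum=156+(-24)=132
Option D: A[0] 19->16, delta=-3, new_sum=156+(-3)=153

Answer: B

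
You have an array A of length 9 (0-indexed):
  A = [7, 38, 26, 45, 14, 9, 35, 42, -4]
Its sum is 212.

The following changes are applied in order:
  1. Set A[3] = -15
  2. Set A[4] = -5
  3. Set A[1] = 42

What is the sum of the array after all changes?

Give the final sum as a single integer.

Initial sum: 212
Change 1: A[3] 45 -> -15, delta = -60, sum = 152
Change 2: A[4] 14 -> -5, delta = -19, sum = 133
Change 3: A[1] 38 -> 42, delta = 4, sum = 137

Answer: 137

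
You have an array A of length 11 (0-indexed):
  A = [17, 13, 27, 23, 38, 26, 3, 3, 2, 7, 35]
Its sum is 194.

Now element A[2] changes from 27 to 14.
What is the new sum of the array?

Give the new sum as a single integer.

Answer: 181

Derivation:
Old value at index 2: 27
New value at index 2: 14
Delta = 14 - 27 = -13
New sum = old_sum + delta = 194 + (-13) = 181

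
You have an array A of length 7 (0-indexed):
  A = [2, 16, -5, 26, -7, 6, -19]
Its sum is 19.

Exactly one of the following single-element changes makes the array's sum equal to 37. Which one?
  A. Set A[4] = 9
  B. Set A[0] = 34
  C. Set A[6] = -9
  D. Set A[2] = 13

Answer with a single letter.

Option A: A[4] -7->9, delta=16, new_sum=19+(16)=35
Option B: A[0] 2->34, delta=32, new_sum=19+(32)=51
Option C: A[6] -19->-9, delta=10, new_sum=19+(10)=29
Option D: A[2] -5->13, delta=18, new_sum=19+(18)=37 <-- matches target

Answer: D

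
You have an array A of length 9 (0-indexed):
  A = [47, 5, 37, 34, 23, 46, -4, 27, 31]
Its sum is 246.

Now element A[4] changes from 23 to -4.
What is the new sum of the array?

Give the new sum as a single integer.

Old value at index 4: 23
New value at index 4: -4
Delta = -4 - 23 = -27
New sum = old_sum + delta = 246 + (-27) = 219

Answer: 219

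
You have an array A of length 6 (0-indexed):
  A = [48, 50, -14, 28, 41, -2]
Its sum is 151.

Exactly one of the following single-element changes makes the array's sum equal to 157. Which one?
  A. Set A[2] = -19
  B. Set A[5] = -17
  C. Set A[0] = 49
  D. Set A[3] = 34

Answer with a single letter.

Option A: A[2] -14->-19, delta=-5, new_sum=151+(-5)=146
Option B: A[5] -2->-17, delta=-15, new_sum=151+(-15)=136
Option C: A[0] 48->49, delta=1, new_sum=151+(1)=152
Option D: A[3] 28->34, delta=6, new_sum=151+(6)=157 <-- matches target

Answer: D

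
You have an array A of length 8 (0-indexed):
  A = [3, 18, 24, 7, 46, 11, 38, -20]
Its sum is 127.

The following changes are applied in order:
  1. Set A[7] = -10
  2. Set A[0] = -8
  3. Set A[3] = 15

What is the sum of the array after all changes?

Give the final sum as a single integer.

Answer: 134

Derivation:
Initial sum: 127
Change 1: A[7] -20 -> -10, delta = 10, sum = 137
Change 2: A[0] 3 -> -8, delta = -11, sum = 126
Change 3: A[3] 7 -> 15, delta = 8, sum = 134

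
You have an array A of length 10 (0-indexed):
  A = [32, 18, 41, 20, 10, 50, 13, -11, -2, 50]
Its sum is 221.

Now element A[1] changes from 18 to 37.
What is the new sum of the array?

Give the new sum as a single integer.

Answer: 240

Derivation:
Old value at index 1: 18
New value at index 1: 37
Delta = 37 - 18 = 19
New sum = old_sum + delta = 221 + (19) = 240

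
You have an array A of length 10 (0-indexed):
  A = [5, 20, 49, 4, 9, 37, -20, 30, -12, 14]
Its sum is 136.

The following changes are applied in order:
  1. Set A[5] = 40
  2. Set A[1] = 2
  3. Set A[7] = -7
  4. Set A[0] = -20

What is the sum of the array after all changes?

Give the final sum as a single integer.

Initial sum: 136
Change 1: A[5] 37 -> 40, delta = 3, sum = 139
Change 2: A[1] 20 -> 2, delta = -18, sum = 121
Change 3: A[7] 30 -> -7, delta = -37, sum = 84
Change 4: A[0] 5 -> -20, delta = -25, sum = 59

Answer: 59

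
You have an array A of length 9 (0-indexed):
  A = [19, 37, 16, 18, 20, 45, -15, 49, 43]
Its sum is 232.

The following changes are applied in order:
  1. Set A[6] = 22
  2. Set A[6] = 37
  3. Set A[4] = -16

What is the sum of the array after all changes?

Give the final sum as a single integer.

Initial sum: 232
Change 1: A[6] -15 -> 22, delta = 37, sum = 269
Change 2: A[6] 22 -> 37, delta = 15, sum = 284
Change 3: A[4] 20 -> -16, delta = -36, sum = 248

Answer: 248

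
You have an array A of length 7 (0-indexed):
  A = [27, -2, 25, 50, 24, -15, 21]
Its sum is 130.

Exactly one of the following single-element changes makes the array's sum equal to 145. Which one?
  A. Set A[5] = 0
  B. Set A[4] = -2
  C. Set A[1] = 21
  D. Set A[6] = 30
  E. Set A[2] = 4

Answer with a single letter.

Option A: A[5] -15->0, delta=15, new_sum=130+(15)=145 <-- matches target
Option B: A[4] 24->-2, delta=-26, new_sum=130+(-26)=104
Option C: A[1] -2->21, delta=23, new_sum=130+(23)=153
Option D: A[6] 21->30, delta=9, new_sum=130+(9)=139
Option E: A[2] 25->4, delta=-21, new_sum=130+(-21)=109

Answer: A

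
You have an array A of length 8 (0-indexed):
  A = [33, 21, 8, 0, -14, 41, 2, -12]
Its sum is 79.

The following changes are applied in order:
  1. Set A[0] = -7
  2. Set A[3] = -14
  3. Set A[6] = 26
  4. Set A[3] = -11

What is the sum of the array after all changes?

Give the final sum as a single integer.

Answer: 52

Derivation:
Initial sum: 79
Change 1: A[0] 33 -> -7, delta = -40, sum = 39
Change 2: A[3] 0 -> -14, delta = -14, sum = 25
Change 3: A[6] 2 -> 26, delta = 24, sum = 49
Change 4: A[3] -14 -> -11, delta = 3, sum = 52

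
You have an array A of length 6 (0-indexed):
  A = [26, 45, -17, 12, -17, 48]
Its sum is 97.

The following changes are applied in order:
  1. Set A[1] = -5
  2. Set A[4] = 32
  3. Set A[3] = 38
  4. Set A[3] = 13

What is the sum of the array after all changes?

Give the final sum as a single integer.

Answer: 97

Derivation:
Initial sum: 97
Change 1: A[1] 45 -> -5, delta = -50, sum = 47
Change 2: A[4] -17 -> 32, delta = 49, sum = 96
Change 3: A[3] 12 -> 38, delta = 26, sum = 122
Change 4: A[3] 38 -> 13, delta = -25, sum = 97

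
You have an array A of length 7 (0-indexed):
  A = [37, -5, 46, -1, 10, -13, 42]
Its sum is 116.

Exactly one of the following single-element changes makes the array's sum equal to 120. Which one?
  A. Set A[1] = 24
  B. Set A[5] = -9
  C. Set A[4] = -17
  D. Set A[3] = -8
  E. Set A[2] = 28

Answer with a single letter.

Option A: A[1] -5->24, delta=29, new_sum=116+(29)=145
Option B: A[5] -13->-9, delta=4, new_sum=116+(4)=120 <-- matches target
Option C: A[4] 10->-17, delta=-27, new_sum=116+(-27)=89
Option D: A[3] -1->-8, delta=-7, new_sum=116+(-7)=109
Option E: A[2] 46->28, delta=-18, new_sum=116+(-18)=98

Answer: B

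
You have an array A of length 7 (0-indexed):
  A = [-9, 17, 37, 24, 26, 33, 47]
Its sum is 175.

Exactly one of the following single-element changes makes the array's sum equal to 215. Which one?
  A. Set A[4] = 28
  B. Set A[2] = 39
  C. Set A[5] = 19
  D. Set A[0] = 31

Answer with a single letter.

Option A: A[4] 26->28, delta=2, new_sum=175+(2)=177
Option B: A[2] 37->39, delta=2, new_sum=175+(2)=177
Option C: A[5] 33->19, delta=-14, new_sum=175+(-14)=161
Option D: A[0] -9->31, delta=40, new_sum=175+(40)=215 <-- matches target

Answer: D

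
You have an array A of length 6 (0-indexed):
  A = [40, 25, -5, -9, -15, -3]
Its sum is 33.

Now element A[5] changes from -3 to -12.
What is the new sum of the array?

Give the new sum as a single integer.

Answer: 24

Derivation:
Old value at index 5: -3
New value at index 5: -12
Delta = -12 - -3 = -9
New sum = old_sum + delta = 33 + (-9) = 24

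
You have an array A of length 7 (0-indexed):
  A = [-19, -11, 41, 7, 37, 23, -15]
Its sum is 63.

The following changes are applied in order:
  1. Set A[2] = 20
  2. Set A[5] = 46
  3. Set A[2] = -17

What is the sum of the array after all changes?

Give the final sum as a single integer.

Answer: 28

Derivation:
Initial sum: 63
Change 1: A[2] 41 -> 20, delta = -21, sum = 42
Change 2: A[5] 23 -> 46, delta = 23, sum = 65
Change 3: A[2] 20 -> -17, delta = -37, sum = 28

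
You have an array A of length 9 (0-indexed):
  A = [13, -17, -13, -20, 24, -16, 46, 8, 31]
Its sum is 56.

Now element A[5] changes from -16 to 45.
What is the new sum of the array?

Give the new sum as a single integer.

Answer: 117

Derivation:
Old value at index 5: -16
New value at index 5: 45
Delta = 45 - -16 = 61
New sum = old_sum + delta = 56 + (61) = 117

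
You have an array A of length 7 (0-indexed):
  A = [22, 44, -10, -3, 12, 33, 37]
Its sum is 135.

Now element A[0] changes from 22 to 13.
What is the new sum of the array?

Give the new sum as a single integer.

Old value at index 0: 22
New value at index 0: 13
Delta = 13 - 22 = -9
New sum = old_sum + delta = 135 + (-9) = 126

Answer: 126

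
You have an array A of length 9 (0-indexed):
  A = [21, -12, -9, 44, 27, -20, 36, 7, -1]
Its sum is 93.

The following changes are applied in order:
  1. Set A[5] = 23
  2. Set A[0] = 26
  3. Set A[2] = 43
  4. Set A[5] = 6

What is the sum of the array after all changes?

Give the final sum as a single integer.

Answer: 176

Derivation:
Initial sum: 93
Change 1: A[5] -20 -> 23, delta = 43, sum = 136
Change 2: A[0] 21 -> 26, delta = 5, sum = 141
Change 3: A[2] -9 -> 43, delta = 52, sum = 193
Change 4: A[5] 23 -> 6, delta = -17, sum = 176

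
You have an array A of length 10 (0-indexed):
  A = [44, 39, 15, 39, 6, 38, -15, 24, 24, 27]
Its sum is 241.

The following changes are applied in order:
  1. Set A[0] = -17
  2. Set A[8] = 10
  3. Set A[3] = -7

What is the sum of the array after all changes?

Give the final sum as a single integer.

Initial sum: 241
Change 1: A[0] 44 -> -17, delta = -61, sum = 180
Change 2: A[8] 24 -> 10, delta = -14, sum = 166
Change 3: A[3] 39 -> -7, delta = -46, sum = 120

Answer: 120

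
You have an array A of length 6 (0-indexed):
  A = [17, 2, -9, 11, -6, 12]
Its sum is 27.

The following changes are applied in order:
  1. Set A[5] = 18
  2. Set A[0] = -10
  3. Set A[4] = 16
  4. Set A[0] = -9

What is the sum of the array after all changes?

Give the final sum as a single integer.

Initial sum: 27
Change 1: A[5] 12 -> 18, delta = 6, sum = 33
Change 2: A[0] 17 -> -10, delta = -27, sum = 6
Change 3: A[4] -6 -> 16, delta = 22, sum = 28
Change 4: A[0] -10 -> -9, delta = 1, sum = 29

Answer: 29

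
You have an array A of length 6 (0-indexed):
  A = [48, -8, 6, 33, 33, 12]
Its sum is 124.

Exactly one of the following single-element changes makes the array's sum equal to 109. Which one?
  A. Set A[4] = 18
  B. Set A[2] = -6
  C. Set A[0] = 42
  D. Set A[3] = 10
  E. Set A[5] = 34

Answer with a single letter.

Option A: A[4] 33->18, delta=-15, new_sum=124+(-15)=109 <-- matches target
Option B: A[2] 6->-6, delta=-12, new_sum=124+(-12)=112
Option C: A[0] 48->42, delta=-6, new_sum=124+(-6)=118
Option D: A[3] 33->10, delta=-23, new_sum=124+(-23)=101
Option E: A[5] 12->34, delta=22, new_sum=124+(22)=146

Answer: A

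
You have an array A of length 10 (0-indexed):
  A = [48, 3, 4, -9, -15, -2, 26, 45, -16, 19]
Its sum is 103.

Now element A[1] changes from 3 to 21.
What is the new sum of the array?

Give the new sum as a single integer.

Answer: 121

Derivation:
Old value at index 1: 3
New value at index 1: 21
Delta = 21 - 3 = 18
New sum = old_sum + delta = 103 + (18) = 121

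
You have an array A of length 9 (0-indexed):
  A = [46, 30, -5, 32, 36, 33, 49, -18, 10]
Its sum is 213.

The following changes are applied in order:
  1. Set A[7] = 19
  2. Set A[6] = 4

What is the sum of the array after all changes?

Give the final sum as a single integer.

Initial sum: 213
Change 1: A[7] -18 -> 19, delta = 37, sum = 250
Change 2: A[6] 49 -> 4, delta = -45, sum = 205

Answer: 205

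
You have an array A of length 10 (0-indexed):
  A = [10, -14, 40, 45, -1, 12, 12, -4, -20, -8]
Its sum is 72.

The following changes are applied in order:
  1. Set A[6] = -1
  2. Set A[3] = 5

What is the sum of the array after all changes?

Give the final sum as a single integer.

Answer: 19

Derivation:
Initial sum: 72
Change 1: A[6] 12 -> -1, delta = -13, sum = 59
Change 2: A[3] 45 -> 5, delta = -40, sum = 19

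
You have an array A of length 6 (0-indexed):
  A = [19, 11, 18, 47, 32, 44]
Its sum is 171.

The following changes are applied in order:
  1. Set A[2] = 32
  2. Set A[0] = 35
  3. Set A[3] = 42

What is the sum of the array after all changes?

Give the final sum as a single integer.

Initial sum: 171
Change 1: A[2] 18 -> 32, delta = 14, sum = 185
Change 2: A[0] 19 -> 35, delta = 16, sum = 201
Change 3: A[3] 47 -> 42, delta = -5, sum = 196

Answer: 196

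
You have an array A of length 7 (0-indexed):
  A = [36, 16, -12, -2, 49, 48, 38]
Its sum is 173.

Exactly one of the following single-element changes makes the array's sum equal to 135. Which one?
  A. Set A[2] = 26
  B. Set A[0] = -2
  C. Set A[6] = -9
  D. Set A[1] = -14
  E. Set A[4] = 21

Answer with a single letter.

Answer: B

Derivation:
Option A: A[2] -12->26, delta=38, new_sum=173+(38)=211
Option B: A[0] 36->-2, delta=-38, new_sum=173+(-38)=135 <-- matches target
Option C: A[6] 38->-9, delta=-47, new_sum=173+(-47)=126
Option D: A[1] 16->-14, delta=-30, new_sum=173+(-30)=143
Option E: A[4] 49->21, delta=-28, new_sum=173+(-28)=145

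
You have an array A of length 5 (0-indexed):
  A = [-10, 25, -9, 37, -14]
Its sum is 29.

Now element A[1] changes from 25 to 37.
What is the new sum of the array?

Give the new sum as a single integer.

Answer: 41

Derivation:
Old value at index 1: 25
New value at index 1: 37
Delta = 37 - 25 = 12
New sum = old_sum + delta = 29 + (12) = 41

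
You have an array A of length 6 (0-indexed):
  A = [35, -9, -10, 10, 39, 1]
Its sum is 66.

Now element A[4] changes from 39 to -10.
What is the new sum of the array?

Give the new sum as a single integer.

Old value at index 4: 39
New value at index 4: -10
Delta = -10 - 39 = -49
New sum = old_sum + delta = 66 + (-49) = 17

Answer: 17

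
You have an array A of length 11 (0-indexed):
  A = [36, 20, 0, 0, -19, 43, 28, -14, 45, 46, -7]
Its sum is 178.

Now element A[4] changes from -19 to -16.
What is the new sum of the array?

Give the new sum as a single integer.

Answer: 181

Derivation:
Old value at index 4: -19
New value at index 4: -16
Delta = -16 - -19 = 3
New sum = old_sum + delta = 178 + (3) = 181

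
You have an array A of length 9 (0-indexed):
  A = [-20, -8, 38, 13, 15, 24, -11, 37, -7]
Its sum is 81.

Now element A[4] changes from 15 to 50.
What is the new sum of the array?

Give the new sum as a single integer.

Answer: 116

Derivation:
Old value at index 4: 15
New value at index 4: 50
Delta = 50 - 15 = 35
New sum = old_sum + delta = 81 + (35) = 116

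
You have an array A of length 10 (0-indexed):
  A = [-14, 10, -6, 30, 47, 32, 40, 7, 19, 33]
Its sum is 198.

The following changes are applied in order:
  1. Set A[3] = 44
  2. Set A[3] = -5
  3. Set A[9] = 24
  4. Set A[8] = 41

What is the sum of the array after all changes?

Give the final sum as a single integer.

Answer: 176

Derivation:
Initial sum: 198
Change 1: A[3] 30 -> 44, delta = 14, sum = 212
Change 2: A[3] 44 -> -5, delta = -49, sum = 163
Change 3: A[9] 33 -> 24, delta = -9, sum = 154
Change 4: A[8] 19 -> 41, delta = 22, sum = 176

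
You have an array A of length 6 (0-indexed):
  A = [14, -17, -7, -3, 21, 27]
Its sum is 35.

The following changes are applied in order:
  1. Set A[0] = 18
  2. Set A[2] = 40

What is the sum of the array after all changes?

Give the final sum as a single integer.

Answer: 86

Derivation:
Initial sum: 35
Change 1: A[0] 14 -> 18, delta = 4, sum = 39
Change 2: A[2] -7 -> 40, delta = 47, sum = 86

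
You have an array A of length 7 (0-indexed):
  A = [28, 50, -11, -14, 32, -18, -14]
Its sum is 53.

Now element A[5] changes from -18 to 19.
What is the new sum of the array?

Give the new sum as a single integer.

Answer: 90

Derivation:
Old value at index 5: -18
New value at index 5: 19
Delta = 19 - -18 = 37
New sum = old_sum + delta = 53 + (37) = 90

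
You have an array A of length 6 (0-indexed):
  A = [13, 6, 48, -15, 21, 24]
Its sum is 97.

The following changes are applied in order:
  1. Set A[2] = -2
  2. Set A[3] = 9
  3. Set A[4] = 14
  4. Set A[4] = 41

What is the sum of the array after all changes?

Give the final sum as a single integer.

Answer: 91

Derivation:
Initial sum: 97
Change 1: A[2] 48 -> -2, delta = -50, sum = 47
Change 2: A[3] -15 -> 9, delta = 24, sum = 71
Change 3: A[4] 21 -> 14, delta = -7, sum = 64
Change 4: A[4] 14 -> 41, delta = 27, sum = 91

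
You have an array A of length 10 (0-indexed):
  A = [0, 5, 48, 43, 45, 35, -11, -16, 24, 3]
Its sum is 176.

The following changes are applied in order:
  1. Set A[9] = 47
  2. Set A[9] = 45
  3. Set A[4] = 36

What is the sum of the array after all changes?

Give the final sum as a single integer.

Answer: 209

Derivation:
Initial sum: 176
Change 1: A[9] 3 -> 47, delta = 44, sum = 220
Change 2: A[9] 47 -> 45, delta = -2, sum = 218
Change 3: A[4] 45 -> 36, delta = -9, sum = 209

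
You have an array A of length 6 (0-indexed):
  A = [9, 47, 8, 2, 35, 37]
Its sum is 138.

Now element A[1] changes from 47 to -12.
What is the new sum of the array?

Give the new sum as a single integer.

Answer: 79

Derivation:
Old value at index 1: 47
New value at index 1: -12
Delta = -12 - 47 = -59
New sum = old_sum + delta = 138 + (-59) = 79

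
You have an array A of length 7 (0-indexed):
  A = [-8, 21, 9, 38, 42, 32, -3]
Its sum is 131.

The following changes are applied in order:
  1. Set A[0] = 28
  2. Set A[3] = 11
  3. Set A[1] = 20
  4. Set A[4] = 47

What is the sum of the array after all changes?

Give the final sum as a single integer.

Answer: 144

Derivation:
Initial sum: 131
Change 1: A[0] -8 -> 28, delta = 36, sum = 167
Change 2: A[3] 38 -> 11, delta = -27, sum = 140
Change 3: A[1] 21 -> 20, delta = -1, sum = 139
Change 4: A[4] 42 -> 47, delta = 5, sum = 144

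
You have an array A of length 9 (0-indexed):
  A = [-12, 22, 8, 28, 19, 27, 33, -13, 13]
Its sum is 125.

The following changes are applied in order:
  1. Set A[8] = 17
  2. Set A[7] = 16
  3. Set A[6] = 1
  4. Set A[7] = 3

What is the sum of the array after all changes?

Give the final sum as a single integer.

Initial sum: 125
Change 1: A[8] 13 -> 17, delta = 4, sum = 129
Change 2: A[7] -13 -> 16, delta = 29, sum = 158
Change 3: A[6] 33 -> 1, delta = -32, sum = 126
Change 4: A[7] 16 -> 3, delta = -13, sum = 113

Answer: 113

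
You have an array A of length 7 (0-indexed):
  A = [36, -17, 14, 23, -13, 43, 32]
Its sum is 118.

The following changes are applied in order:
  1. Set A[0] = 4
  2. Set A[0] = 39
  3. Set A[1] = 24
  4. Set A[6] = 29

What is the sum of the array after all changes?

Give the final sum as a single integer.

Answer: 159

Derivation:
Initial sum: 118
Change 1: A[0] 36 -> 4, delta = -32, sum = 86
Change 2: A[0] 4 -> 39, delta = 35, sum = 121
Change 3: A[1] -17 -> 24, delta = 41, sum = 162
Change 4: A[6] 32 -> 29, delta = -3, sum = 159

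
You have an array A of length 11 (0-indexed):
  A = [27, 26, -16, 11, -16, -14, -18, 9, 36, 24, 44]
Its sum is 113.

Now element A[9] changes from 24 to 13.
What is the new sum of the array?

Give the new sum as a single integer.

Answer: 102

Derivation:
Old value at index 9: 24
New value at index 9: 13
Delta = 13 - 24 = -11
New sum = old_sum + delta = 113 + (-11) = 102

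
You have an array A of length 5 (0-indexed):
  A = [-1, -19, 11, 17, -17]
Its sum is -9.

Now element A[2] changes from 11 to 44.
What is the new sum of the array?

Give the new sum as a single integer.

Old value at index 2: 11
New value at index 2: 44
Delta = 44 - 11 = 33
New sum = old_sum + delta = -9 + (33) = 24

Answer: 24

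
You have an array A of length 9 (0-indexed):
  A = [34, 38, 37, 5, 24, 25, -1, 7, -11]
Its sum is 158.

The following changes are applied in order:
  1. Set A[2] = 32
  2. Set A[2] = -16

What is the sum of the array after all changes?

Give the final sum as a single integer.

Initial sum: 158
Change 1: A[2] 37 -> 32, delta = -5, sum = 153
Change 2: A[2] 32 -> -16, delta = -48, sum = 105

Answer: 105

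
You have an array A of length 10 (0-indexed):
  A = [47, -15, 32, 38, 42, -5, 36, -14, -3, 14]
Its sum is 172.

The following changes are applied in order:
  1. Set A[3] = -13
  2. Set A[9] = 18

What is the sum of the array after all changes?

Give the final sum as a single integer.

Initial sum: 172
Change 1: A[3] 38 -> -13, delta = -51, sum = 121
Change 2: A[9] 14 -> 18, delta = 4, sum = 125

Answer: 125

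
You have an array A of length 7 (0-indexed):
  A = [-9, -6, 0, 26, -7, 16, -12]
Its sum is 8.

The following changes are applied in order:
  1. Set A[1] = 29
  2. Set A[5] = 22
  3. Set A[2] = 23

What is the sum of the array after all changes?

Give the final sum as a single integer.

Answer: 72

Derivation:
Initial sum: 8
Change 1: A[1] -6 -> 29, delta = 35, sum = 43
Change 2: A[5] 16 -> 22, delta = 6, sum = 49
Change 3: A[2] 0 -> 23, delta = 23, sum = 72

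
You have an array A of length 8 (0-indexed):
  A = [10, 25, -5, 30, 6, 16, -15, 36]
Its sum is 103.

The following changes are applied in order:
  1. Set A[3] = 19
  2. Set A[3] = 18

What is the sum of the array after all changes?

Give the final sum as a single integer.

Initial sum: 103
Change 1: A[3] 30 -> 19, delta = -11, sum = 92
Change 2: A[3] 19 -> 18, delta = -1, sum = 91

Answer: 91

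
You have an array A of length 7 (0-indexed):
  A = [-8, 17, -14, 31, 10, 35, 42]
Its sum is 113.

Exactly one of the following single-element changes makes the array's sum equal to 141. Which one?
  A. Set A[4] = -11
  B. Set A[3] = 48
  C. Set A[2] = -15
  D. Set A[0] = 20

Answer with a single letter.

Answer: D

Derivation:
Option A: A[4] 10->-11, delta=-21, new_sum=113+(-21)=92
Option B: A[3] 31->48, delta=17, new_sum=113+(17)=130
Option C: A[2] -14->-15, delta=-1, new_sum=113+(-1)=112
Option D: A[0] -8->20, delta=28, new_sum=113+(28)=141 <-- matches target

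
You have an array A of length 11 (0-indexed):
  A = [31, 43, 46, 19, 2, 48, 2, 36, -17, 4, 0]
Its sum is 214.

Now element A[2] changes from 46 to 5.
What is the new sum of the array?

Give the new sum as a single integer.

Old value at index 2: 46
New value at index 2: 5
Delta = 5 - 46 = -41
New sum = old_sum + delta = 214 + (-41) = 173

Answer: 173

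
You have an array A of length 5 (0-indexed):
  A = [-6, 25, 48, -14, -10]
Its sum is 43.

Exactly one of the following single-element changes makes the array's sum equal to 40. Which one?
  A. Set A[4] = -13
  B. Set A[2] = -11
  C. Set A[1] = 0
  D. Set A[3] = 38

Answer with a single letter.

Option A: A[4] -10->-13, delta=-3, new_sum=43+(-3)=40 <-- matches target
Option B: A[2] 48->-11, delta=-59, new_sum=43+(-59)=-16
Option C: A[1] 25->0, delta=-25, new_sum=43+(-25)=18
Option D: A[3] -14->38, delta=52, new_sum=43+(52)=95

Answer: A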